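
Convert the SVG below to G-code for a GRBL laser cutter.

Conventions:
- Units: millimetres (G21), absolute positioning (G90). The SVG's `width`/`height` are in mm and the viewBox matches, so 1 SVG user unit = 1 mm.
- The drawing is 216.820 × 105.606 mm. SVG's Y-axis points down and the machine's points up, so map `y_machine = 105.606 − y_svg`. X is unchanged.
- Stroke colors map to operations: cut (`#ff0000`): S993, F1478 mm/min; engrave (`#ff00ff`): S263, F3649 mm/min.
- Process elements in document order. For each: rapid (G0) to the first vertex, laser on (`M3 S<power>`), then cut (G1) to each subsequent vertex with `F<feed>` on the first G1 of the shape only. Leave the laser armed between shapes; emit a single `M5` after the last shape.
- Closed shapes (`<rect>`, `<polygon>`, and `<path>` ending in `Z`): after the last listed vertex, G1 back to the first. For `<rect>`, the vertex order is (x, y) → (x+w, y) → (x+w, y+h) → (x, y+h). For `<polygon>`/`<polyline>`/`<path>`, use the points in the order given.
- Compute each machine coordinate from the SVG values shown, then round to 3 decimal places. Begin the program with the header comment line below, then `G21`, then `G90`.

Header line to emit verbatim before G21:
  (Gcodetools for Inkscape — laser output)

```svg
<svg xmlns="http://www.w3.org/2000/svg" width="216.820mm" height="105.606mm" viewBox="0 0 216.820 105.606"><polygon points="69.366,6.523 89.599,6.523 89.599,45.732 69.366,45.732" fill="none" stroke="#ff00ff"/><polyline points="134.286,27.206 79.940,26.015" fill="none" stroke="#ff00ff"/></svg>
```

viewBox `0 0 216.820 105.606` with mm width/height → 1 unit = 1 mm. Flip: y_m = 105.606 − y_svg.

**Shape 1** — `<polygon>` rectangle, stroke `#ff00ff` → engrave (S263, F3649). Machine vertices: (69.366,99.083) → (89.599,99.083) → (89.599,59.874) → (69.366,59.874) → (69.366,99.083). Closed: final G1 returns to the first vertex.

**Shape 2** — `<polyline>` line segment, stroke `#ff00ff` → engrave (S263, F3649). Machine vertices: (134.286,78.400) → (79.940,79.591). Open path.

(Gcodetools for Inkscape — laser output)
G21
G90
G0 X69.366 Y99.083
M3 S263
G1 X89.599 Y99.083 F3649
G1 X89.599 Y59.874
G1 X69.366 Y59.874
G1 X69.366 Y99.083
G0 X134.286 Y78.400
M3 S263
G1 X79.940 Y79.591 F3649
M5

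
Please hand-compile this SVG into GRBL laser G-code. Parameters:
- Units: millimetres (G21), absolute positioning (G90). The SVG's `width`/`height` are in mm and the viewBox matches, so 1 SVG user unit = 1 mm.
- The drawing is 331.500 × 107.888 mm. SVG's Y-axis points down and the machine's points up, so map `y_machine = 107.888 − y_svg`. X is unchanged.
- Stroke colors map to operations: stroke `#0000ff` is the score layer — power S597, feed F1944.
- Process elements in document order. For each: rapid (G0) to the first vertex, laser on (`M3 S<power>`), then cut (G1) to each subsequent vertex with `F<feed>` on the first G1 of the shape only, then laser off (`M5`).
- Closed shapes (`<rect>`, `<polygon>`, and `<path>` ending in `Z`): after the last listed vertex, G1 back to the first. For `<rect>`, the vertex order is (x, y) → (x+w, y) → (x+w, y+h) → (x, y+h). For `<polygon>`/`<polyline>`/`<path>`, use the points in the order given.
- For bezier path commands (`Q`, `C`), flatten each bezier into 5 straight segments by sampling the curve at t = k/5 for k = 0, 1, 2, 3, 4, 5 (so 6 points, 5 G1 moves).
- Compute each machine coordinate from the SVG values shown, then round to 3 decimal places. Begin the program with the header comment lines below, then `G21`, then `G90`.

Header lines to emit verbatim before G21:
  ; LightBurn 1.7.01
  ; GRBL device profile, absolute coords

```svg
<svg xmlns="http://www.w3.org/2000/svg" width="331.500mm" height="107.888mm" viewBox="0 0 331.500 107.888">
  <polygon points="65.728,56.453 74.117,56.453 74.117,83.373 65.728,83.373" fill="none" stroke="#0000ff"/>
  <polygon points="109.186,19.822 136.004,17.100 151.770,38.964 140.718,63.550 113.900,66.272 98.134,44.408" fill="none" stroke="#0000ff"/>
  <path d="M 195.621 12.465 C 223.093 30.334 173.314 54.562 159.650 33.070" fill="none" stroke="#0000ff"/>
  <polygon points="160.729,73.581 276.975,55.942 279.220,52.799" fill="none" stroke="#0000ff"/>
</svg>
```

viewBox `0 0 331.500 107.888` with mm width/height → 1 unit = 1 mm. Flip: y_m = 107.888 − y_svg.

**Shape 1** — `<polygon>` rectangle, stroke `#0000ff` → score (S597, F1944). Machine vertices: (65.728,51.435) → (74.117,51.435) → (74.117,24.515) → (65.728,24.515) → (65.728,51.435). Closed: final G1 returns to the first vertex.

**Shape 2** — `<polygon>` regular polygon, stroke `#0000ff` → score (S597, F1944). Machine vertices: (109.186,88.066) → (136.004,90.788) → (151.770,68.924) → (140.718,44.338) → (113.900,41.616) → (98.134,63.480) → (109.186,88.066). Closed: final G1 returns to the first vertex.

**Shape 3** — `<path>` cubic bezier, stroke `#0000ff` → score (S597, F1944). Control points (SVG): P0=(195.621,12.465), P1=(223.093,30.334), P2=(173.314,54.562), P3=(159.650,33.070); sampled at t=k/5. Machine vertices: (195.621,95.423) → (203.741,84.355) → (198.762,74.261) → (186.127,67.640) → (171.275,66.993) → (159.650,74.818). Open path.

**Shape 4** — `<polygon>` closed polygon, stroke `#0000ff` → score (S597, F1944). Machine vertices: (160.729,34.307) → (276.975,51.946) → (279.220,55.089) → (160.729,34.307). Closed: final G1 returns to the first vertex.

; LightBurn 1.7.01
; GRBL device profile, absolute coords
G21
G90
G0 X65.728 Y51.435
M3 S597
G1 X74.117 Y51.435 F1944
G1 X74.117 Y24.515
G1 X65.728 Y24.515
G1 X65.728 Y51.435
M5
G0 X109.186 Y88.066
M3 S597
G1 X136.004 Y90.788 F1944
G1 X151.770 Y68.924
G1 X140.718 Y44.338
G1 X113.900 Y41.616
G1 X98.134 Y63.480
G1 X109.186 Y88.066
M5
G0 X195.621 Y95.423
M3 S597
G1 X203.741 Y84.355 F1944
G1 X198.762 Y74.261
G1 X186.127 Y67.640
G1 X171.275 Y66.993
G1 X159.650 Y74.818
M5
G0 X160.729 Y34.307
M3 S597
G1 X276.975 Y51.946 F1944
G1 X279.220 Y55.089
G1 X160.729 Y34.307
M5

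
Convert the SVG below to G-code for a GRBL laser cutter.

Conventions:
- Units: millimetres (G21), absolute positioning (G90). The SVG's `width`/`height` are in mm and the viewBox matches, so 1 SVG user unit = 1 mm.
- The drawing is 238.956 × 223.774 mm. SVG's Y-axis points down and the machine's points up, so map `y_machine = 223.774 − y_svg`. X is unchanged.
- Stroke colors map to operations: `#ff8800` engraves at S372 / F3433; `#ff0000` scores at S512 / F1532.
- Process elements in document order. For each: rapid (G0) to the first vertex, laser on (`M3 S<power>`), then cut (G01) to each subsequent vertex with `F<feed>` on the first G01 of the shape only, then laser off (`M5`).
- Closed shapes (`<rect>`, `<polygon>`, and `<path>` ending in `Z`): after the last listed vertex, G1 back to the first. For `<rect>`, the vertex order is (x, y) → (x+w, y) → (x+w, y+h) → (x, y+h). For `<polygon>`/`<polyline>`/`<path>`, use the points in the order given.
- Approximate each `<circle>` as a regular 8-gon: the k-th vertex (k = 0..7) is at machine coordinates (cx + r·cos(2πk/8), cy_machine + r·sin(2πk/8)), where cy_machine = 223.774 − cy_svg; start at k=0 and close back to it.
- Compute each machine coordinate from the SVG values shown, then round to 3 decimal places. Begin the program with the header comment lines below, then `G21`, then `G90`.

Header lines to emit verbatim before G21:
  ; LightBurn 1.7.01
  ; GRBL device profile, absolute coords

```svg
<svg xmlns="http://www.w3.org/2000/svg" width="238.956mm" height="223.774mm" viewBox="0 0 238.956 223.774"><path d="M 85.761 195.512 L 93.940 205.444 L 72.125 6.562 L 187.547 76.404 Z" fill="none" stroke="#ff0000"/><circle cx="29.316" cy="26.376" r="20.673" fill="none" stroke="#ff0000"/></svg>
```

; LightBurn 1.7.01
; GRBL device profile, absolute coords
G21
G90
G0 X85.761 Y28.262
M3 S512
G01 X93.940 Y18.330 F1532
G01 X72.125 Y217.212
G01 X187.547 Y147.370
G01 X85.761 Y28.262
M5
G0 X49.989 Y197.398
M3 S512
G01 X43.934 Y212.016 F1532
G01 X29.316 Y218.071
G01 X14.698 Y212.016
G01 X8.643 Y197.398
G01 X14.698 Y182.780
G01 X29.316 Y176.725
G01 X43.934 Y182.780
G01 X49.989 Y197.398
M5

1 u = 1 mm; y_m = 223.774 − y.

[1] `<path>` closed polygon, #ff0000→score S512 F1532: (85.761,28.262) → (93.940,18.330) → (72.125,217.212) → (187.547,147.370) → (85.761,28.262) (closed)

[2] `<circle>` circle, #ff0000→score S512 F1532: (49.989,197.398) → (43.934,212.016) → (29.316,218.071) → (14.698,212.016) → (8.643,197.398) → (14.698,182.780) → (29.316,176.725) → (43.934,182.780) → (49.989,197.398) (closed)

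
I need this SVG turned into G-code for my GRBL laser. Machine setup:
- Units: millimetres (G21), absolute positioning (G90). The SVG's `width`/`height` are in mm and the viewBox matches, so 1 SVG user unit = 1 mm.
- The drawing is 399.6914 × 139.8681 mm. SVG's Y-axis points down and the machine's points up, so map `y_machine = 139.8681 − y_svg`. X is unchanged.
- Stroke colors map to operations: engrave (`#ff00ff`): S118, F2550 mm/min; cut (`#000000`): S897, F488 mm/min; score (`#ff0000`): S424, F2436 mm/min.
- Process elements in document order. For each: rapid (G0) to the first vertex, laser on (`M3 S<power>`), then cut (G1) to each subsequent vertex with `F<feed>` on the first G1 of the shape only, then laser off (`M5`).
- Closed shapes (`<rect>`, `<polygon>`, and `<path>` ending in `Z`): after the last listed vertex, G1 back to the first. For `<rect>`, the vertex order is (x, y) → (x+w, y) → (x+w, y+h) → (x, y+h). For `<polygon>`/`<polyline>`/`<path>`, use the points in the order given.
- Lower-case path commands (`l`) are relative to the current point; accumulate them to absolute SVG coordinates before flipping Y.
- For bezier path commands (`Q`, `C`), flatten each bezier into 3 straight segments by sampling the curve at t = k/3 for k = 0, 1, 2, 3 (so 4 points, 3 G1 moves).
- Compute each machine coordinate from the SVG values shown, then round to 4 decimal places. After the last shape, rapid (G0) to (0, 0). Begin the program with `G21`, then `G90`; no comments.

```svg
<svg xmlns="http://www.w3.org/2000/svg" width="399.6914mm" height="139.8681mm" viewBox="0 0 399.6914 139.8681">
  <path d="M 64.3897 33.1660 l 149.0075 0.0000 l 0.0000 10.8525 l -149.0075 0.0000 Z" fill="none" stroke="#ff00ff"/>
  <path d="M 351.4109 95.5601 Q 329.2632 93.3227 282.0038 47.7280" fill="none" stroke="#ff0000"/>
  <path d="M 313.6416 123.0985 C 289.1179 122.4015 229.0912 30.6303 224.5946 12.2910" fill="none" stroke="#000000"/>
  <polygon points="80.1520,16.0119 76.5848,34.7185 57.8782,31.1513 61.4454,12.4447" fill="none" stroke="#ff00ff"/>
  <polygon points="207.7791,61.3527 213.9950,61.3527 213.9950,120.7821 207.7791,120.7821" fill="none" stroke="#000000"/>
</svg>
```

G21
G90
G0 X64.3897 Y106.7021
M3 S118
G1 X213.3972 Y106.7021 F2550
G1 X213.3972 Y95.8496
G1 X64.3897 Y95.8496
G1 X64.3897 Y106.7021
M5
G0 X351.4109 Y44.3080
M3 S424
G1 X333.8556 Y50.6171 F2436
G1 X310.7199 Y66.5611
G1 X282.0038 Y92.1401
M5
G0 X313.6416 Y16.7696
M3 S897
G1 X280.6552 Y41.7318 F488
G1 X244.2296 Y90.8533
G1 X224.5946 Y127.5771
M5
G0 X80.1520 Y123.8562
M3 S118
G1 X76.5848 Y105.1496 F2550
G1 X57.8782 Y108.7168
G1 X61.4454 Y127.4234
G1 X80.1520 Y123.8562
M5
G0 X207.7791 Y78.5154
M3 S897
G1 X213.9950 Y78.5154 F488
G1 X213.9950 Y19.0860
G1 X207.7791 Y19.0860
G1 X207.7791 Y78.5154
M5
G0 X0.0000 Y0.0000

viewBox `0 0 399.6914 139.8681` with mm width/height → 1 unit = 1 mm. Flip: y_m = 139.8681 − y_svg.

**Shape 1** — `<path>` rectangle, stroke `#ff00ff` → engrave (S118, F2550). Machine vertices: (64.3897,106.7021) → (213.3972,106.7021) → (213.3972,95.8496) → (64.3897,95.8496) → (64.3897,106.7021). Closed: final G1 returns to the first vertex.

**Shape 2** — `<path>` quadratic bezier, stroke `#ff0000` → score (S424, F2436). Control points (SVG): P0=(351.4109,95.5601), P1=(329.2632,93.3227), P2=(282.0038,47.7280); sampled at t=k/3. Machine vertices: (351.4109,44.3080) → (333.8556,50.6171) → (310.7199,66.5611) → (282.0038,92.1401). Open path.

**Shape 3** — `<path>` cubic bezier, stroke `#000000` → cut (S897, F488). Control points (SVG): P0=(313.6416,123.0985), P1=(289.1179,122.4015), P2=(229.0912,30.6303), P3=(224.5946,12.2910); sampled at t=k/3. Machine vertices: (313.6416,16.7696) → (280.6552,41.7318) → (244.2296,90.8533) → (224.5946,127.5771). Open path.

**Shape 4** — `<polygon>` regular polygon, stroke `#ff00ff` → engrave (S118, F2550). Machine vertices: (80.1520,123.8562) → (76.5848,105.1496) → (57.8782,108.7168) → (61.4454,127.4234) → (80.1520,123.8562). Closed: final G1 returns to the first vertex.

**Shape 5** — `<polygon>` rectangle, stroke `#000000` → cut (S897, F488). Machine vertices: (207.7791,78.5154) → (213.9950,78.5154) → (213.9950,19.0860) → (207.7791,19.0860) → (207.7791,78.5154). Closed: final G1 returns to the first vertex.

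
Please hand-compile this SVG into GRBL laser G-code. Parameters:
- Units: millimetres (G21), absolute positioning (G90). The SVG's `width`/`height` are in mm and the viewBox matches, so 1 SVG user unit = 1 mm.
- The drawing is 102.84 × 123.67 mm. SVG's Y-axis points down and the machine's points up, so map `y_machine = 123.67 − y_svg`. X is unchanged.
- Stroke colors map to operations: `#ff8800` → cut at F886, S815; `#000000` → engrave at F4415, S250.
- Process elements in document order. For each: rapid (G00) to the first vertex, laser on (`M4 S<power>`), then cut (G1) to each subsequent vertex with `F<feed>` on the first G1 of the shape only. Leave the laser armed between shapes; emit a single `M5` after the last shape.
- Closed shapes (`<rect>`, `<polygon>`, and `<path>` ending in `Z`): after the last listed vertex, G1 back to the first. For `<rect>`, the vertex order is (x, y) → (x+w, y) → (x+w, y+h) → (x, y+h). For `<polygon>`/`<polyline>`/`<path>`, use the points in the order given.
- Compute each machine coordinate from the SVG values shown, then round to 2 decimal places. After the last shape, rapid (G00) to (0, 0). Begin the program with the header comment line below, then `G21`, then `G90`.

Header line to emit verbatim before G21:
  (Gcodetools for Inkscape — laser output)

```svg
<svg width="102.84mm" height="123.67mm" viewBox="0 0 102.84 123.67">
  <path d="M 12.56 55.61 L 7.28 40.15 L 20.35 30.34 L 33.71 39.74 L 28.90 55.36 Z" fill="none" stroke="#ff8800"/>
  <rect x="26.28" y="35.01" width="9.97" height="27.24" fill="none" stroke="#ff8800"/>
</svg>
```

(Gcodetools for Inkscape — laser output)
G21
G90
G00 X12.56 Y68.06
M4 S815
G1 X7.28 Y83.52 F886
G1 X20.35 Y93.33
G1 X33.71 Y83.93
G1 X28.90 Y68.31
G1 X12.56 Y68.06
G00 X26.28 Y88.66
M4 S815
G1 X36.25 Y88.66 F886
G1 X36.25 Y61.42
G1 X26.28 Y61.42
G1 X26.28 Y88.66
M5
G00 X0.00 Y0.00

1 u = 1 mm; y_m = 123.67 − y.

[1] `<path>` regular polygon, #ff8800→cut S815 F886: (12.56,68.06) → (7.28,83.52) → (20.35,93.33) → (33.71,83.93) → (28.90,68.31) → (12.56,68.06) (closed)

[2] `<rect>` rectangle, #ff8800→cut S815 F886: (26.28,88.66) → (36.25,88.66) → (36.25,61.42) → (26.28,61.42) → (26.28,88.66) (closed)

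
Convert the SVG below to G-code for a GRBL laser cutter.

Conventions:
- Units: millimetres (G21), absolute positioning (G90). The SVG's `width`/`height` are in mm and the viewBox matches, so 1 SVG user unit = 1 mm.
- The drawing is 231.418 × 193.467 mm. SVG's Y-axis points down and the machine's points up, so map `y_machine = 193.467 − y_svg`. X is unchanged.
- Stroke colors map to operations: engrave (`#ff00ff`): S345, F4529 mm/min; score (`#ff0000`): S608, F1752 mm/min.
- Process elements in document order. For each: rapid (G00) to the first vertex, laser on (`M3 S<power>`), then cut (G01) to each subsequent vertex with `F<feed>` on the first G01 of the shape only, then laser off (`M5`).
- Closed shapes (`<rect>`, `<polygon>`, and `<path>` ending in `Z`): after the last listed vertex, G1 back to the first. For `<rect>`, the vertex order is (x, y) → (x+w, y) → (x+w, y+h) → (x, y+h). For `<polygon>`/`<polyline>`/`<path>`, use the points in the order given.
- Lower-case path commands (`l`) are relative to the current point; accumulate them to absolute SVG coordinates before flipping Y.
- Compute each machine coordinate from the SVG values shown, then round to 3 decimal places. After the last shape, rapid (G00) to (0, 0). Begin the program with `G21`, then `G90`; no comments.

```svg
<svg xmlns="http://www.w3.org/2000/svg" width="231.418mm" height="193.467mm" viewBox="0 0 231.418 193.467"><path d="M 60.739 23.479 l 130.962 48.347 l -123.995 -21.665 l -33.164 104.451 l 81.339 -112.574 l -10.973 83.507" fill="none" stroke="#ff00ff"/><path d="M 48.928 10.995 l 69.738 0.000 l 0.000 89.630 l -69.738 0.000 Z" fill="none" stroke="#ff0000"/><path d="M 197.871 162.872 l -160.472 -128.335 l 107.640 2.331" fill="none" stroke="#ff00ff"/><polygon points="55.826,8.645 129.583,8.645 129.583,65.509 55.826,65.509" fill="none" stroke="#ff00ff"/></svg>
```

Since the viewBox matches the mm dimensions, user units are millimetres directly. The only transform is the Y-flip y_m = 193.467 − y_svg.

Shape 1 is a open polyline drawn with `<path>`. Its stroke #ff00ff means engrave at S345, F4529. After flipping Y the toolpath is (60.739,169.988) → (191.701,121.641) → (67.706,143.306) → (34.542,38.855) → (115.881,151.429) → (104.908,67.922).

Shape 2 is a rectangle drawn with `<path>`. Its stroke #ff0000 means score at S608, F1752. After flipping Y the toolpath is (48.928,182.472) → (118.666,182.472) → (118.666,92.842) → (48.928,92.842) → (48.928,182.472), returning to the start.

Shape 3 is a open polyline drawn with `<path>`. Its stroke #ff00ff means engrave at S345, F4529. After flipping Y the toolpath is (197.871,30.595) → (37.399,158.930) → (145.039,156.599).

Shape 4 is a rectangle drawn with `<polygon>`. Its stroke #ff00ff means engrave at S345, F4529. After flipping Y the toolpath is (55.826,184.822) → (129.583,184.822) → (129.583,127.958) → (55.826,127.958) → (55.826,184.822), returning to the start.

G21
G90
G00 X60.739 Y169.988
M3 S345
G01 X191.701 Y121.641 F4529
G01 X67.706 Y143.306
G01 X34.542 Y38.855
G01 X115.881 Y151.429
G01 X104.908 Y67.922
M5
G00 X48.928 Y182.472
M3 S608
G01 X118.666 Y182.472 F1752
G01 X118.666 Y92.842
G01 X48.928 Y92.842
G01 X48.928 Y182.472
M5
G00 X197.871 Y30.595
M3 S345
G01 X37.399 Y158.930 F4529
G01 X145.039 Y156.599
M5
G00 X55.826 Y184.822
M3 S345
G01 X129.583 Y184.822 F4529
G01 X129.583 Y127.958
G01 X55.826 Y127.958
G01 X55.826 Y184.822
M5
G00 X0.000 Y0.000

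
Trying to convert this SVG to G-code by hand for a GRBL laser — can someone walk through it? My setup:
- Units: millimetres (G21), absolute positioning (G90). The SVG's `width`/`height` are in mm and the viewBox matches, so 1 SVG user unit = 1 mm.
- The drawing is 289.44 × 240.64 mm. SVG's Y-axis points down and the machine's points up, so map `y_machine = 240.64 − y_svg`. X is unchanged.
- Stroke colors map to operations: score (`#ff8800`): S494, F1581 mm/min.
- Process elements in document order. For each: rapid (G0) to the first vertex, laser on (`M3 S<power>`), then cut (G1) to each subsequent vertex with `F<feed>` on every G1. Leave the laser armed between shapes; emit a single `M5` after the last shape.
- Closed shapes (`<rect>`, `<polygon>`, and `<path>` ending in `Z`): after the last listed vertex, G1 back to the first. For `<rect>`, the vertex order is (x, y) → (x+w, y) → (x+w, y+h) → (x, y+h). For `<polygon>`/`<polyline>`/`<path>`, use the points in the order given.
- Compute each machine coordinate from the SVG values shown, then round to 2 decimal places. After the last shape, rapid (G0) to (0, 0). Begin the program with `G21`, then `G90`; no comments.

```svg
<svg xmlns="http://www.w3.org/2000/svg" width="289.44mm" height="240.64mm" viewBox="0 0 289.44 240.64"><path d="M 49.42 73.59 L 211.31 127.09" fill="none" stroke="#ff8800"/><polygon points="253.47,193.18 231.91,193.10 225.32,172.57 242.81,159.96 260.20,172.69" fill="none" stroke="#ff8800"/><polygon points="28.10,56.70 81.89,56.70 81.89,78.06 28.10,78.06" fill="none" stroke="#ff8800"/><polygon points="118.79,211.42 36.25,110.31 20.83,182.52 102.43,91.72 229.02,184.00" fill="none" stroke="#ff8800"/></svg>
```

Since the viewBox matches the mm dimensions, user units are millimetres directly. The only transform is the Y-flip y_m = 240.64 − y_svg.

Shape 1 is a line segment drawn with `<path>`. Its stroke #ff8800 means score at S494, F1581. After flipping Y the toolpath is (49.42,167.05) → (211.31,113.55).

Shape 2 is a regular polygon drawn with `<polygon>`. Its stroke #ff8800 means score at S494, F1581. After flipping Y the toolpath is (253.47,47.46) → (231.91,47.54) → (225.32,68.07) → (242.81,80.68) → (260.20,67.95) → (253.47,47.46), returning to the start.

Shape 3 is a rectangle drawn with `<polygon>`. Its stroke #ff8800 means score at S494, F1581. After flipping Y the toolpath is (28.10,183.94) → (81.89,183.94) → (81.89,162.58) → (28.10,162.58) → (28.10,183.94), returning to the start.

Shape 4 is a closed polygon drawn with `<polygon>`. Its stroke #ff8800 means score at S494, F1581. After flipping Y the toolpath is (118.79,29.22) → (36.25,130.33) → (20.83,58.12) → (102.43,148.92) → (229.02,56.64) → (118.79,29.22), returning to the start.

G21
G90
G0 X49.42 Y167.05
M3 S494
G1 X211.31 Y113.55 F1581
G0 X253.47 Y47.46
M3 S494
G1 X231.91 Y47.54 F1581
G1 X225.32 Y68.07 F1581
G1 X242.81 Y80.68 F1581
G1 X260.20 Y67.95 F1581
G1 X253.47 Y47.46 F1581
G0 X28.10 Y183.94
M3 S494
G1 X81.89 Y183.94 F1581
G1 X81.89 Y162.58 F1581
G1 X28.10 Y162.58 F1581
G1 X28.10 Y183.94 F1581
G0 X118.79 Y29.22
M3 S494
G1 X36.25 Y130.33 F1581
G1 X20.83 Y58.12 F1581
G1 X102.43 Y148.92 F1581
G1 X229.02 Y56.64 F1581
G1 X118.79 Y29.22 F1581
M5
G0 X0.00 Y0.00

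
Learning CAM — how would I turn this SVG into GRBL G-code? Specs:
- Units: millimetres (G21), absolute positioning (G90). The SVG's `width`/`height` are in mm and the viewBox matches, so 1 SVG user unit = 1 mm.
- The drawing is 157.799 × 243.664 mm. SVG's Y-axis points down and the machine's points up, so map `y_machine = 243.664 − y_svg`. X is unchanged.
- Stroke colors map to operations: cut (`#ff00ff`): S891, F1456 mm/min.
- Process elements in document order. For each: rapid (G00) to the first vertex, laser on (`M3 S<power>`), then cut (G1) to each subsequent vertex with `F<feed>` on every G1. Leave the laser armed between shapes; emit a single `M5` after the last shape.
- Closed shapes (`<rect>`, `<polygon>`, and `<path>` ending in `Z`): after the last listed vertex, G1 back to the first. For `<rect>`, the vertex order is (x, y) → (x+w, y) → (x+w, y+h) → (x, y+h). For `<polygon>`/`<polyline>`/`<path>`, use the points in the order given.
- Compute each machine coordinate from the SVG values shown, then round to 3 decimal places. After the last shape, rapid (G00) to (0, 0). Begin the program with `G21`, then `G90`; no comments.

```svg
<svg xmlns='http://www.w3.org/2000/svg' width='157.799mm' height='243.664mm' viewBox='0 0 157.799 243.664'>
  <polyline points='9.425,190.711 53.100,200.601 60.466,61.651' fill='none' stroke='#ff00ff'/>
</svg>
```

G21
G90
G00 X9.425 Y52.953
M3 S891
G1 X53.100 Y43.063 F1456
G1 X60.466 Y182.013 F1456
M5
G00 X0.000 Y0.000

viewBox `0 0 157.799 243.664` with mm width/height → 1 unit = 1 mm. Flip: y_m = 243.664 − y_svg.

**Shape 1** — `<polyline>` open polyline, stroke `#ff00ff` → cut (S891, F1456). Machine vertices: (9.425,52.953) → (53.100,43.063) → (60.466,182.013). Open path.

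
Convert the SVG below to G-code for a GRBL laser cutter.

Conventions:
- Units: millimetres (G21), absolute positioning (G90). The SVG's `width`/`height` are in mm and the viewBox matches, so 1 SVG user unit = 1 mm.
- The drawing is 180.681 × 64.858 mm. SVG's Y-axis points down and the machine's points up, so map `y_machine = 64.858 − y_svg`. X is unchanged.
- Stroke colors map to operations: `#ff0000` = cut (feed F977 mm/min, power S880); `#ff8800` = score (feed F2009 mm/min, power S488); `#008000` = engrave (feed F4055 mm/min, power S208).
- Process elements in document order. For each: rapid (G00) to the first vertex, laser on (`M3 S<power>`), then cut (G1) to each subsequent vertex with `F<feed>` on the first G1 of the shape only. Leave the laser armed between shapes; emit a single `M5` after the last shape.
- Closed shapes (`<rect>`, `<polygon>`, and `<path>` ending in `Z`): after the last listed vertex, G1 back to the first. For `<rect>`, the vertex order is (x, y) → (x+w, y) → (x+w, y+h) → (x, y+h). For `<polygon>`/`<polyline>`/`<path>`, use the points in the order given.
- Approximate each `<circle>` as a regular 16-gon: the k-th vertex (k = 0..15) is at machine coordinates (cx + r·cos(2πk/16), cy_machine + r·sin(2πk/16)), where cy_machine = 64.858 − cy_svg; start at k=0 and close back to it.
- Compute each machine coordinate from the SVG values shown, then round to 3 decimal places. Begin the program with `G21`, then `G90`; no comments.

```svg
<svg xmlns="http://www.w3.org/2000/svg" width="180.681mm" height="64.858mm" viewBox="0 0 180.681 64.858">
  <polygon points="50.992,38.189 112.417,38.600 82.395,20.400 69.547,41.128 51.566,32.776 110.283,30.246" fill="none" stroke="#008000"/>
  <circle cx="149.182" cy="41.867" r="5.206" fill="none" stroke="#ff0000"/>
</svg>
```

G21
G90
G00 X50.992 Y26.669
M3 S208
G1 X112.417 Y26.258 F4055
G1 X82.395 Y44.458
G1 X69.547 Y23.730
G1 X51.566 Y32.082
G1 X110.283 Y34.612
G1 X50.992 Y26.669
G00 X154.388 Y22.991
M3 S880
G1 X153.992 Y24.983 F977
G1 X152.863 Y26.672
G1 X151.174 Y27.801
G1 X149.182 Y28.197
G1 X147.190 Y27.801
G1 X145.501 Y26.672
G1 X144.372 Y24.983
G1 X143.976 Y22.991
G1 X144.372 Y20.999
G1 X145.501 Y19.310
G1 X147.190 Y18.181
G1 X149.182 Y17.785
G1 X151.174 Y18.181
G1 X152.863 Y19.310
G1 X153.992 Y20.999
G1 X154.388 Y22.991
M5

viewBox `0 0 180.681 64.858` with mm width/height → 1 unit = 1 mm. Flip: y_m = 64.858 − y_svg.

**Shape 1** — `<polygon>` closed polygon, stroke `#008000` → engrave (S208, F4055). Machine vertices: (50.992,26.669) → (112.417,26.258) → (82.395,44.458) → (69.547,23.730) → (51.566,32.082) → (110.283,34.612) → (50.992,26.669). Closed: final G1 returns to the first vertex.

**Shape 2** — `<circle>` circle, stroke `#ff0000` → cut (S880, F977). Machine vertices: (154.388,22.991) → (153.992,24.983) → (152.863,26.672) → (151.174,27.801) → (149.182,28.197) → (147.190,27.801) → (145.501,26.672) → (144.372,24.983) → (143.976,22.991) → (144.372,20.999) → (145.501,19.310) → (147.190,18.181) → (149.182,17.785) → (151.174,18.181) → (152.863,19.310) → (153.992,20.999) → (154.388,22.991). Closed: final G1 returns to the first vertex.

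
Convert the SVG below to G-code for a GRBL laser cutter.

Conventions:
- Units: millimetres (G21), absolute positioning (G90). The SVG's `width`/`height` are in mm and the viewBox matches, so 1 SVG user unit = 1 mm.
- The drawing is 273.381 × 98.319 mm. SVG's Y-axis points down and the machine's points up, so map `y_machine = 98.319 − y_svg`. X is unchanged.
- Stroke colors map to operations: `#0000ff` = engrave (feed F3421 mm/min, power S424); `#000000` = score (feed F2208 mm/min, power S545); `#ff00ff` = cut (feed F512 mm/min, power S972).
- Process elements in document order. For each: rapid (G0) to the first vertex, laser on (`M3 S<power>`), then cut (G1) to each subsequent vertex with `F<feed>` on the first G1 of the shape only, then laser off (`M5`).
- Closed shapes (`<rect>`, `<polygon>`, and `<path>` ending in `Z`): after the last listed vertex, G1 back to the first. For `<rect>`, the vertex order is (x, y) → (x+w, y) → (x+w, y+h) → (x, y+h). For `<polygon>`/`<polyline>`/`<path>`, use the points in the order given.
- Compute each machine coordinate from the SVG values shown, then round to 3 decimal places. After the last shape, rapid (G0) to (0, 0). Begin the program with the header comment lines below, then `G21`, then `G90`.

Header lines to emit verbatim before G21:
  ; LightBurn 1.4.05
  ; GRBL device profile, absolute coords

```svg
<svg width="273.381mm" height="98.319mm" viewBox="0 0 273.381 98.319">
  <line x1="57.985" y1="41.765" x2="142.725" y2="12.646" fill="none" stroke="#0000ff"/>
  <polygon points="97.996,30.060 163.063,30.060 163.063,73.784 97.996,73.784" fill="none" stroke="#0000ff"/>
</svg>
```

viewBox `0 0 273.381 98.319` with mm width/height → 1 unit = 1 mm. Flip: y_m = 98.319 − y_svg.

**Shape 1** — `<line>` line segment, stroke `#0000ff` → engrave (S424, F3421). Machine vertices: (57.985,56.554) → (142.725,85.673). Open path.

**Shape 2** — `<polygon>` rectangle, stroke `#0000ff` → engrave (S424, F3421). Machine vertices: (97.996,68.259) → (163.063,68.259) → (163.063,24.535) → (97.996,24.535) → (97.996,68.259). Closed: final G1 returns to the first vertex.

; LightBurn 1.4.05
; GRBL device profile, absolute coords
G21
G90
G0 X57.985 Y56.554
M3 S424
G1 X142.725 Y85.673 F3421
M5
G0 X97.996 Y68.259
M3 S424
G1 X163.063 Y68.259 F3421
G1 X163.063 Y24.535
G1 X97.996 Y24.535
G1 X97.996 Y68.259
M5
G0 X0.000 Y0.000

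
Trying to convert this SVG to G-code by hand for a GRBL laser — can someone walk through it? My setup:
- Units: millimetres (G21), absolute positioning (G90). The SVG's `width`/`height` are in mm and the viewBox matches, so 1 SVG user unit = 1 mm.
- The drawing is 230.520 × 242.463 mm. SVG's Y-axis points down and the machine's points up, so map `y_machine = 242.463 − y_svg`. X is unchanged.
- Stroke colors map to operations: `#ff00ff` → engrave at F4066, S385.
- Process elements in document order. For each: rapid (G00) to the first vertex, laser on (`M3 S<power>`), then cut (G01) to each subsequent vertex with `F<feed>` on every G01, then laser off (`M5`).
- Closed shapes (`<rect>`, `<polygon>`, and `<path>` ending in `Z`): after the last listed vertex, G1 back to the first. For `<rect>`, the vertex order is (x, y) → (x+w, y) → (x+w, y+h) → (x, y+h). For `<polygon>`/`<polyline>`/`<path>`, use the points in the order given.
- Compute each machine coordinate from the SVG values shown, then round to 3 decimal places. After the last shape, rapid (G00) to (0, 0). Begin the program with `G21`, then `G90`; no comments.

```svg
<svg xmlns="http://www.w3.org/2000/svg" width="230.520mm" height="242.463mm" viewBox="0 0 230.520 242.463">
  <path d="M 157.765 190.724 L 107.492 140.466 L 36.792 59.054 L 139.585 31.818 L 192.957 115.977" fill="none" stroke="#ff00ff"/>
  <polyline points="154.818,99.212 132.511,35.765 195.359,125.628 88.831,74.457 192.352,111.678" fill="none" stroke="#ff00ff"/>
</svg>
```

G21
G90
G00 X157.765 Y51.739
M3 S385
G01 X107.492 Y101.997 F4066
G01 X36.792 Y183.409 F4066
G01 X139.585 Y210.645 F4066
G01 X192.957 Y126.486 F4066
M5
G00 X154.818 Y143.251
M3 S385
G01 X132.511 Y206.698 F4066
G01 X195.359 Y116.835 F4066
G01 X88.831 Y168.006 F4066
G01 X192.352 Y130.785 F4066
M5
G00 X0.000 Y0.000

Since the viewBox matches the mm dimensions, user units are millimetres directly. The only transform is the Y-flip y_m = 242.463 − y_svg.

Shape 1 is a open polyline drawn with `<path>`. Its stroke #ff00ff means engrave at S385, F4066. After flipping Y the toolpath is (157.765,51.739) → (107.492,101.997) → (36.792,183.409) → (139.585,210.645) → (192.957,126.486).

Shape 2 is a open polyline drawn with `<polyline>`. Its stroke #ff00ff means engrave at S385, F4066. After flipping Y the toolpath is (154.818,143.251) → (132.511,206.698) → (195.359,116.835) → (88.831,168.006) → (192.352,130.785).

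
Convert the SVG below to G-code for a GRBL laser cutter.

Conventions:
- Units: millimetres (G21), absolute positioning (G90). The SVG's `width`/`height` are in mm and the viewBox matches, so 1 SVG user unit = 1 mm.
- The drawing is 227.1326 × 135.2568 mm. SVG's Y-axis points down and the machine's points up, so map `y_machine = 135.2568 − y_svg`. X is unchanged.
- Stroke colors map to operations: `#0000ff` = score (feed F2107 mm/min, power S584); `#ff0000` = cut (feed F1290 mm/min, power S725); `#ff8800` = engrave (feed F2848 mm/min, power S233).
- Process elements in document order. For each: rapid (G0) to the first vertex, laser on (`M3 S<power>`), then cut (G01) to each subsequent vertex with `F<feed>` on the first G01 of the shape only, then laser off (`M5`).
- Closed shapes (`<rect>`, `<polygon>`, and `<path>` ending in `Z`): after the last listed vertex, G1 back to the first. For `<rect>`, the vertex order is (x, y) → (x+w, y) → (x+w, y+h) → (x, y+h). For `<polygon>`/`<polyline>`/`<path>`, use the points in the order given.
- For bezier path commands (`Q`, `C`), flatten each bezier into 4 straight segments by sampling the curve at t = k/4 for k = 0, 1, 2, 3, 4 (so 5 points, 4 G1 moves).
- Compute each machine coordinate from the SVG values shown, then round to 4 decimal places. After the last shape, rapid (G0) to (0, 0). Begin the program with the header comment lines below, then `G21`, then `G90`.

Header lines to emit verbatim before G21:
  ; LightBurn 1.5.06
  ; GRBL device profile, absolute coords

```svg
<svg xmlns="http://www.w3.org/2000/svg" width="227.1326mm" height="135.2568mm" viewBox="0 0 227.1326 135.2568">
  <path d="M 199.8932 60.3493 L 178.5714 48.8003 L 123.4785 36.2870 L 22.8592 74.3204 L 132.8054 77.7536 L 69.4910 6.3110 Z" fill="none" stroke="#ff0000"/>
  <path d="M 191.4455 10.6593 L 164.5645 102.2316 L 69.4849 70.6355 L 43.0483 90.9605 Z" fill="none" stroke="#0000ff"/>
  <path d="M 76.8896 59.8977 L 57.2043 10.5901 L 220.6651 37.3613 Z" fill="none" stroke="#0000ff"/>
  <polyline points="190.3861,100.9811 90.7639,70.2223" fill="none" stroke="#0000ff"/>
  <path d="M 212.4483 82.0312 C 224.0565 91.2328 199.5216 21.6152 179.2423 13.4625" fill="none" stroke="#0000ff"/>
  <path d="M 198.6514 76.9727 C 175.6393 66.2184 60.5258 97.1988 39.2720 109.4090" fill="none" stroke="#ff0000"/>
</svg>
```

viewBox `0 0 227.1326 135.2568` with mm width/height → 1 unit = 1 mm. Flip: y_m = 135.2568 − y_svg.

**Shape 1** — `<path>` closed polygon, stroke `#ff0000` → cut (S725, F1290). Machine vertices: (199.8932,74.9075) → (178.5714,86.4565) → (123.4785,98.9698) → (22.8592,60.9364) → (132.8054,57.5032) → (69.4910,128.9458) → (199.8932,74.9075). Closed: final G1 returns to the first vertex.

**Shape 2** — `<path>` closed polygon, stroke `#0000ff` → score (S584, F2107). Machine vertices: (191.4455,124.5975) → (164.5645,33.0252) → (69.4849,64.6213) → (43.0483,44.2963) → (191.4455,124.5975). Closed: final G1 returns to the first vertex.

**Shape 3** — `<path>` closed polygon, stroke `#0000ff` → score (S584, F2107). Machine vertices: (76.8896,75.3591) → (57.2043,124.6667) → (220.6651,97.8955) → (76.8896,75.3591). Closed: final G1 returns to the first vertex.

**Shape 4** — `<polyline>` line segment, stroke `#0000ff` → score (S584, F2107). Machine vertices: (190.3861,34.2757) → (90.7639,65.0345). Open path.

**Shape 5** — `<path>` cubic bezier, stroke `#0000ff` → score (S584, F2107). Control points (SVG): P0=(212.4483,82.0312), P1=(224.0565,91.2328), P2=(199.5216,21.6152), P3=(179.2423,13.4625); sampled at t=k/4. Machine vertices: (212.4483,53.2256) → (215.0088,58.9111) → (207.8031,81.0021) → (194.6185,106.3470) → (179.2423,121.7943). Open path.

**Shape 6** — `<path>` cubic bezier, stroke `#ff0000` → cut (S725, F1290). Control points (SVG): P0=(198.6514,76.9727), P1=(175.6393,66.2184), P2=(60.5258,97.1988), P3=(39.2720,109.4090); sampled at t=k/4. Machine vertices: (198.6514,58.2841) → (167.0290,59.4700) → (118.3023,50.6776) → (69.9054,37.5795) → (39.2720,25.8478). Open path.

; LightBurn 1.5.06
; GRBL device profile, absolute coords
G21
G90
G0 X199.8932 Y74.9075
M3 S725
G01 X178.5714 Y86.4565 F1290
G01 X123.4785 Y98.9698
G01 X22.8592 Y60.9364
G01 X132.8054 Y57.5032
G01 X69.4910 Y128.9458
G01 X199.8932 Y74.9075
M5
G0 X191.4455 Y124.5975
M3 S584
G01 X164.5645 Y33.0252 F2107
G01 X69.4849 Y64.6213
G01 X43.0483 Y44.2963
G01 X191.4455 Y124.5975
M5
G0 X76.8896 Y75.3591
M3 S584
G01 X57.2043 Y124.6667 F2107
G01 X220.6651 Y97.8955
G01 X76.8896 Y75.3591
M5
G0 X190.3861 Y34.2757
M3 S584
G01 X90.7639 Y65.0345 F2107
M5
G0 X212.4483 Y53.2256
M3 S584
G01 X215.0088 Y58.9111 F2107
G01 X207.8031 Y81.0021
G01 X194.6185 Y106.3470
G01 X179.2423 Y121.7943
M5
G0 X198.6514 Y58.2841
M3 S725
G01 X167.0290 Y59.4700 F1290
G01 X118.3023 Y50.6776
G01 X69.9054 Y37.5795
G01 X39.2720 Y25.8478
M5
G0 X0.0000 Y0.0000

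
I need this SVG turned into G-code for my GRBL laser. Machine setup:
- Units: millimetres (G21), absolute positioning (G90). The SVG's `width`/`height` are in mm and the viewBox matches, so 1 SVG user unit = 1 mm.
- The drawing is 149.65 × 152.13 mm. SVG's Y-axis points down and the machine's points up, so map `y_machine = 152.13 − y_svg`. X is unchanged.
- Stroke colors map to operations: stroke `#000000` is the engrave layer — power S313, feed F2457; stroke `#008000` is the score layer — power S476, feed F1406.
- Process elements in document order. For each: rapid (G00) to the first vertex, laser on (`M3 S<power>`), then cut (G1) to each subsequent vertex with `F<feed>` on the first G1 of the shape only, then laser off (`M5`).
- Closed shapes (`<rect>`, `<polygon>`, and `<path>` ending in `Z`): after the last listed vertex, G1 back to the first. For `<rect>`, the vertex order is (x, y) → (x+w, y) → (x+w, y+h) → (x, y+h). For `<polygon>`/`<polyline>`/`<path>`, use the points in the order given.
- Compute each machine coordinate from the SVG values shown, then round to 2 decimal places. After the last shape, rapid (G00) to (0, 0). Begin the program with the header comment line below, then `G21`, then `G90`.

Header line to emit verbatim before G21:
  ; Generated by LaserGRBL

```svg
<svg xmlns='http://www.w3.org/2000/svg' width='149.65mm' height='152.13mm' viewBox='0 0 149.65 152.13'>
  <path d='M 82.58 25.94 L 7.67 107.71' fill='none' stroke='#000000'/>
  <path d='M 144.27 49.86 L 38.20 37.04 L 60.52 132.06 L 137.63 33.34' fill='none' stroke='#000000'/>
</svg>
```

Since the viewBox matches the mm dimensions, user units are millimetres directly. The only transform is the Y-flip y_m = 152.13 − y_svg.

Shape 1 is a line segment drawn with `<path>`. Its stroke #000000 means engrave at S313, F2457. After flipping Y the toolpath is (82.58,126.19) → (7.67,44.42).

Shape 2 is a open polyline drawn with `<path>`. Its stroke #000000 means engrave at S313, F2457. After flipping Y the toolpath is (144.27,102.27) → (38.20,115.09) → (60.52,20.07) → (137.63,118.79).

; Generated by LaserGRBL
G21
G90
G00 X82.58 Y126.19
M3 S313
G1 X7.67 Y44.42 F2457
M5
G00 X144.27 Y102.27
M3 S313
G1 X38.20 Y115.09 F2457
G1 X60.52 Y20.07
G1 X137.63 Y118.79
M5
G00 X0.00 Y0.00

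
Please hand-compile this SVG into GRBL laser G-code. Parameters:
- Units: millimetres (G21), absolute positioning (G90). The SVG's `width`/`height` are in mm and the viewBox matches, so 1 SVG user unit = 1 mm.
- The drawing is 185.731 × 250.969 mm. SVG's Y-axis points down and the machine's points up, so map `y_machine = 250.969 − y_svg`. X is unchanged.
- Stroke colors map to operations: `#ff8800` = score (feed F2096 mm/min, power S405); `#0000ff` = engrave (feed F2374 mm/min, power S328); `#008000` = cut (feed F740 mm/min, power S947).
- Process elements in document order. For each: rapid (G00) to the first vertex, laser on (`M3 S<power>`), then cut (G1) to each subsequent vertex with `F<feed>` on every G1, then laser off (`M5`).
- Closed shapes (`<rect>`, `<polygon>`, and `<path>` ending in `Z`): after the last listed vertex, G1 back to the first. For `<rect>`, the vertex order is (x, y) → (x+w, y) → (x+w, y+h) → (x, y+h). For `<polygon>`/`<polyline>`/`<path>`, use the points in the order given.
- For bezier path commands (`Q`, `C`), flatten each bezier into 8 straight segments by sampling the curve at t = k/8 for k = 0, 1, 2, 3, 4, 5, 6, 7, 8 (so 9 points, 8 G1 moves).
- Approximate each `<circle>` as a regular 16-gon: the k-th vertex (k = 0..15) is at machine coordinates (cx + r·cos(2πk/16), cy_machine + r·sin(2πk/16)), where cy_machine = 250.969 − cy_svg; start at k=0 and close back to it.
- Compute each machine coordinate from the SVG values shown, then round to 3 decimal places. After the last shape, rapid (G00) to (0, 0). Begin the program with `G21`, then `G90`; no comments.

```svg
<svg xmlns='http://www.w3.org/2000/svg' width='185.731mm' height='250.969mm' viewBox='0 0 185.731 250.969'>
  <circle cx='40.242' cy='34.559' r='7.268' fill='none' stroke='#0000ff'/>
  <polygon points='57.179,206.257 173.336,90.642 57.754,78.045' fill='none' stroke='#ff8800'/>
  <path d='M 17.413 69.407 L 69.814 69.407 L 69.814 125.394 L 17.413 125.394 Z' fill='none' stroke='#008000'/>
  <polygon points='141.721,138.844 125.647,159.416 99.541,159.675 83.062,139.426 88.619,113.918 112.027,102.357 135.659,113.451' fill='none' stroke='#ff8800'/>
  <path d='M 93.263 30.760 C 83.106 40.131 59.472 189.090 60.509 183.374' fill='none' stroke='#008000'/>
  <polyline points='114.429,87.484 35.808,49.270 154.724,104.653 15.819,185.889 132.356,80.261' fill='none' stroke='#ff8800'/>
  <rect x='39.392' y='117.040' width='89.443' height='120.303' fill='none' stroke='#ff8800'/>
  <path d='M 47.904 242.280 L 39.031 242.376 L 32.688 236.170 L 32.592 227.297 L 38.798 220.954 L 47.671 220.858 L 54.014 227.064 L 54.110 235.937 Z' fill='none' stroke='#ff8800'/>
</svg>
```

G21
G90
G00 X47.510 Y216.410
M3 S328
G1 X46.957 Y219.191 F2374
G1 X45.381 Y221.549 F2374
G1 X43.023 Y223.125 F2374
G1 X40.242 Y223.678 F2374
G1 X37.461 Y223.125 F2374
G1 X35.103 Y221.549 F2374
G1 X33.527 Y219.191 F2374
G1 X32.974 Y216.410 F2374
G1 X33.527 Y213.629 F2374
G1 X35.103 Y211.271 F2374
G1 X37.461 Y209.695 F2374
G1 X40.242 Y209.142 F2374
G1 X43.023 Y209.695 F2374
G1 X45.381 Y211.271 F2374
G1 X46.957 Y213.629 F2374
G1 X47.510 Y216.410 F2374
M5
G00 X57.179 Y44.712
M3 S405
G1 X173.336 Y160.327 F2096
G1 X57.754 Y172.924 F2096
G1 X57.179 Y44.712 F2096
M5
G00 X17.413 Y181.562
M3 S947
G1 X69.814 Y181.562 F740
G1 X69.814 Y125.575 F740
G1 X17.413 Y125.575 F740
G1 X17.413 Y181.562 F740
M5
G00 X141.721 Y112.125
M3 S405
G1 X125.647 Y91.553 F2096
G1 X99.541 Y91.294 F2096
G1 X83.062 Y111.543 F2096
G1 X88.619 Y137.051 F2096
G1 X112.027 Y148.612 F2096
G1 X135.659 Y137.518 F2096
G1 X141.721 Y112.125 F2096
M5
G00 X93.263 Y220.209
M3 S947
G1 X88.897 Y210.726 F740
G1 X83.714 Y191.606 F740
G1 X78.162 Y166.296 F740
G1 X72.688 Y138.244 F740
G1 X67.739 Y110.900 F740
G1 X63.761 Y87.712 F740
G1 X61.202 Y72.127 F740
G1 X60.509 Y67.595 F740
M5
G00 X114.429 Y163.485
M3 S405
G1 X35.808 Y201.699 F2096
G1 X154.724 Y146.316 F2096
G1 X15.819 Y65.080 F2096
G1 X132.356 Y170.708 F2096
M5
G00 X39.392 Y133.929
M3 S405
G1 X128.835 Y133.929 F2096
G1 X128.835 Y13.626 F2096
G1 X39.392 Y13.626 F2096
G1 X39.392 Y133.929 F2096
M5
G00 X47.904 Y8.689
M3 S405
G1 X39.031 Y8.593 F2096
G1 X32.688 Y14.799 F2096
G1 X32.592 Y23.672 F2096
G1 X38.798 Y30.015 F2096
G1 X47.671 Y30.111 F2096
G1 X54.014 Y23.905 F2096
G1 X54.110 Y15.032 F2096
G1 X47.904 Y8.689 F2096
M5
G00 X0.000 Y0.000

1 u = 1 mm; y_m = 250.969 − y.

[1] `<circle>` circle, #0000ff→engrave S328 F2374: (47.510,216.410) → (46.957,219.191) → (45.381,221.549) → (43.023,223.125) → (40.242,223.678) → (37.461,223.125) → (35.103,221.549) → (33.527,219.191) → (32.974,216.410) → (33.527,213.629) → (35.103,211.271) → (37.461,209.695) → (40.242,209.142) → (43.023,209.695) → (45.381,211.271) → (46.957,213.629) → (47.510,216.410) (closed)

[2] `<polygon>` closed polygon, #ff8800→score S405 F2096: (57.179,44.712) → (173.336,160.327) → (57.754,172.924) → (57.179,44.712) (closed)

[3] `<path>` rectangle, #008000→cut S947 F740: (17.413,181.562) → (69.814,181.562) → (69.814,125.575) → (17.413,125.575) → (17.413,181.562) (closed)

[4] `<polygon>` regular polygon, #ff8800→score S405 F2096: (141.721,112.125) → (125.647,91.553) → (99.541,91.294) → (83.062,111.543) → (88.619,137.051) → (112.027,148.612) → (135.659,137.518) → (141.721,112.125) (closed)

[5] `<path>` cubic bezier, #008000→cut S947 F740: (93.263,220.209) → (88.897,210.726) → (83.714,191.606) → (78.162,166.296) → (72.688,138.244) → (67.739,110.900) → (63.761,87.712) → (61.202,72.127) → (60.509,67.595)

[6] `<polyline>` open polyline, #ff8800→score S405 F2096: (114.429,163.485) → (35.808,201.699) → (154.724,146.316) → (15.819,65.080) → (132.356,170.708)

[7] `<rect>` rectangle, #ff8800→score S405 F2096: (39.392,133.929) → (128.835,133.929) → (128.835,13.626) → (39.392,13.626) → (39.392,133.929) (closed)

[8] `<path>` regular polygon, #ff8800→score S405 F2096: (47.904,8.689) → (39.031,8.593) → (32.688,14.799) → (32.592,23.672) → (38.798,30.015) → (47.671,30.111) → (54.014,23.905) → (54.110,15.032) → (47.904,8.689) (closed)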